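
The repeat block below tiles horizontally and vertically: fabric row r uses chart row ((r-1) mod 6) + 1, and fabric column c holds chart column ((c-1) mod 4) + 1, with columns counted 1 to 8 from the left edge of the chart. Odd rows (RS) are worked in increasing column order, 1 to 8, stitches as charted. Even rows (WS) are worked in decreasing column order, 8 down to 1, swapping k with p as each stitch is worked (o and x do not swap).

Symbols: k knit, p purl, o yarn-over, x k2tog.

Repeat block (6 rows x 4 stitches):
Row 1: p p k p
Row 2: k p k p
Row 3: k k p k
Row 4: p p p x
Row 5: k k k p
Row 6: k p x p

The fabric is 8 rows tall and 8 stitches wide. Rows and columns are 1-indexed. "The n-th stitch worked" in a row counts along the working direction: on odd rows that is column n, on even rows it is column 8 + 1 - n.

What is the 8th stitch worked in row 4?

Row 4: (4-1) mod 6 = 3, so use chart row 4. Even row -> WS.
Chart row 4 tiled across columns 1-8: p p p x p p p x
WS: work from column 8 back to column 1 (reverse the tiled row), swapping k<->p (o and x unchanged).
Row 4 as worked: x k k k x k k k
The 8th stitch worked is k.

Result:
k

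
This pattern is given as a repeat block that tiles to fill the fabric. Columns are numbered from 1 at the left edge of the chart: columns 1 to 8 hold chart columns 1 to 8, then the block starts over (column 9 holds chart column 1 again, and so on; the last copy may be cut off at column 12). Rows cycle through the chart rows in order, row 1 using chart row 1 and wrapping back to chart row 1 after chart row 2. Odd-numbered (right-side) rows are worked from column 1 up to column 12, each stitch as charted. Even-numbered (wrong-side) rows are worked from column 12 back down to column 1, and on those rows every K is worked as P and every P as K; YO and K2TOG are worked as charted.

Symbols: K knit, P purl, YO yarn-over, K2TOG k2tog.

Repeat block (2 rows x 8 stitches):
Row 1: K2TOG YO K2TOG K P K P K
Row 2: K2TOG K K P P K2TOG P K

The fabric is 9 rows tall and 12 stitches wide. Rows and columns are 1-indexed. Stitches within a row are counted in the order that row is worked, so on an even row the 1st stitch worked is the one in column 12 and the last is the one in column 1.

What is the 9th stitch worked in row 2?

Stitch:
K

Derivation:
Row 2 uses chart row ((2-1) mod 2)+1 = 2. Row 2 is even, so WS.
Chart row 2 tiled across columns 1-12: K2TOG K K P P K2TOG P K K2TOG K K P
WS: work from column 12 back to column 1 (reverse the tiled row), swapping K<->P (YO and K2TOG unchanged).
Row 2 as worked: K P P K2TOG P K K2TOG K K P P K2TOG
Counting 9 along the worked row gives K.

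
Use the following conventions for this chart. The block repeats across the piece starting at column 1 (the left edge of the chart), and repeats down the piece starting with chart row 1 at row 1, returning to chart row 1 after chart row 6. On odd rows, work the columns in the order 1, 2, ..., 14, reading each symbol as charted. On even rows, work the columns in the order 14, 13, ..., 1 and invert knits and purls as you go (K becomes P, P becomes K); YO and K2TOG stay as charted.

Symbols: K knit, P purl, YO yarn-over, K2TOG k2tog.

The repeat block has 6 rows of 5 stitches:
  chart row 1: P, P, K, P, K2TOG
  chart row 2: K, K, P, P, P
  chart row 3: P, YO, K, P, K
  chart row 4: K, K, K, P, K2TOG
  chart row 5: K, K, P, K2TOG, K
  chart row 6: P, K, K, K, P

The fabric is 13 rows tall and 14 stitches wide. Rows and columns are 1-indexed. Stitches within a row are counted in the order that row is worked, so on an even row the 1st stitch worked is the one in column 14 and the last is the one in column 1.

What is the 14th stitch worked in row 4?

Result:
P

Derivation:
Row 4: (4-1) mod 6 = 3, so use chart row 4. Even row -> WS.
Chart row 4 tiled across columns 1-14: K K K P K2TOG K K K P K2TOG K K K P
Wrong side: read the tiled row from column 14 down to 1 and exchange K with P (leave YO, K2TOG).
Row 4 as worked: K P P P K2TOG K P P P K2TOG K P P P
Counting 14 along the worked row gives P.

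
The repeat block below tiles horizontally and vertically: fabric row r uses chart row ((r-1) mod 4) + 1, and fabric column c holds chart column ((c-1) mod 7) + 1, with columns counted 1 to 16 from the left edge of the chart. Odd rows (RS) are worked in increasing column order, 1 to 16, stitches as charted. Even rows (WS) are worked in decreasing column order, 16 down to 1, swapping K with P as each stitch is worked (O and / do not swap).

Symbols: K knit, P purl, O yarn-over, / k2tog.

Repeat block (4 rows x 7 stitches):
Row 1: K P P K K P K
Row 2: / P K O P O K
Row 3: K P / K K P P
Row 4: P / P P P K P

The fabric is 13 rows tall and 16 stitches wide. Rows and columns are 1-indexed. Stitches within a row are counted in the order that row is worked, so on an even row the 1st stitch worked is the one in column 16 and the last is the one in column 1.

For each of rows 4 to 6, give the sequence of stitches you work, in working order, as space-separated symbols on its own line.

Row 4: chart row 4, WS - tiled (columns 1-16): P / P P P K P P / P P P K P P /; work from column 16 back to 1 with K<->P swapped.
Row 5: chart row 1, RS - tile across columns 1-16 and work as-is.
Row 6: chart row 2, WS - tiled (columns 1-16): / P K O P O K / P K O P O K / P; work from column 16 back to 1 with K<->P swapped.

== ROWS AS WORKED ==
/ K K P K K K / K K P K K K / K
K P P K K P K K P P K K P K K P
K / P O K O P K / P O K O P K /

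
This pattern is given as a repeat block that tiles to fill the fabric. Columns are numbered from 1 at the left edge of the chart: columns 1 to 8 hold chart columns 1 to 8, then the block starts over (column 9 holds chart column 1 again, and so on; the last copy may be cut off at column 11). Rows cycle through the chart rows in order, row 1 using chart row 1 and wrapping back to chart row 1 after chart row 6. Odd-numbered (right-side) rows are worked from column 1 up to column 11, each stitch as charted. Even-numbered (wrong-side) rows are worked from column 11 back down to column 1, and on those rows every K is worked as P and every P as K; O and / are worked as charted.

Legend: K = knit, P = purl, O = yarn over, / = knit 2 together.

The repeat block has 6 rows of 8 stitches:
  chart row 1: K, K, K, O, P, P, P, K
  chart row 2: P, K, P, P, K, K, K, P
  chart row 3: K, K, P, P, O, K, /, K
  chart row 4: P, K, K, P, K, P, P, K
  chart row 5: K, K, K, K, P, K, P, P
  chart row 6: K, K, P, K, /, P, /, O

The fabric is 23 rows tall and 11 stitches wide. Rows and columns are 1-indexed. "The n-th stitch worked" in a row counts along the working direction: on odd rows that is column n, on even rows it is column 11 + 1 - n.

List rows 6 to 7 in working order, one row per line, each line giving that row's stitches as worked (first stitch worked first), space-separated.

== ROWS AS WORKED ==
K P P O / K / P K P P
K K K O P P P K K K K

Derivation:
Row 6: chart row 6, WS - tiled (columns 1-11): K K P K / P / O K K P; work from column 11 back to 1 with K<->P swapped.
Row 7: chart row 1, RS - tile across columns 1-11 and work as-is.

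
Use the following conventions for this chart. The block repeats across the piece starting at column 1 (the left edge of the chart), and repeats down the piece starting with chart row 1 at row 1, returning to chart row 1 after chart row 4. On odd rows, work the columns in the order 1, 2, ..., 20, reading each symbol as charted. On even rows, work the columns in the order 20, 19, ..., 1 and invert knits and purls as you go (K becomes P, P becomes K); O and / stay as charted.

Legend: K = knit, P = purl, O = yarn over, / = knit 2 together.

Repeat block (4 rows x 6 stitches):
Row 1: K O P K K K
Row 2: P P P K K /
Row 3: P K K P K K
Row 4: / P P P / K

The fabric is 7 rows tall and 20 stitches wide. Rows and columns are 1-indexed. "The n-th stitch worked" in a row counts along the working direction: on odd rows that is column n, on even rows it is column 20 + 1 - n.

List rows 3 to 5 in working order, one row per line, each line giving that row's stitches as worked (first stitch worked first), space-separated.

Row 3: chart row 3, RS - tile across columns 1-20 and work as-is.
Row 4: chart row 4, WS - tiled (columns 1-20): / P P P / K / P P P / K / P P P / K / P; work from column 20 back to 1 with K<->P swapped.
Row 5: chart row 1, RS - tile across columns 1-20 and work as-is.

Rows as worked:
P K K P K K P K K P K K P K K P K K P K
K / P / K K K / P / K K K / P / K K K /
K O P K K K K O P K K K K O P K K K K O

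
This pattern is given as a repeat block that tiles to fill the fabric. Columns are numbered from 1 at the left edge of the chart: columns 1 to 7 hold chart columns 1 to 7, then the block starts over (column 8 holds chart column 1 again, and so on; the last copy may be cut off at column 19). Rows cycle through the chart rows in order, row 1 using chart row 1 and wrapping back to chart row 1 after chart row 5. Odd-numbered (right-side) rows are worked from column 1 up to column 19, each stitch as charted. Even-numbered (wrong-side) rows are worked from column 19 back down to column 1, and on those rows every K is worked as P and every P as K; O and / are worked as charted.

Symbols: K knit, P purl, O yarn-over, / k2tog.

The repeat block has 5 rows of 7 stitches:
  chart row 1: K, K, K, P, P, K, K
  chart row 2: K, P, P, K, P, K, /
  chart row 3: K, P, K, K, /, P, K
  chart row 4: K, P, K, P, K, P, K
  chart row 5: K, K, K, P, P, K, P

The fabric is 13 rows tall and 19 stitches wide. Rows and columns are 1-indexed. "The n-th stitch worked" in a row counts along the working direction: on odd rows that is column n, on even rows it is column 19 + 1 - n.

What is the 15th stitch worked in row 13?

Result:
K

Derivation:
For row 13: chart row = ((13-1) mod 5) + 1 = 3; this is a RS (odd) row.
Chart row 3 tiled across columns 1-19: K P K K / P K K P K K / P K K P K K /
Right side: take the tiled row as-is (worked left to right from column 1).
Stitch 15 in working order -> K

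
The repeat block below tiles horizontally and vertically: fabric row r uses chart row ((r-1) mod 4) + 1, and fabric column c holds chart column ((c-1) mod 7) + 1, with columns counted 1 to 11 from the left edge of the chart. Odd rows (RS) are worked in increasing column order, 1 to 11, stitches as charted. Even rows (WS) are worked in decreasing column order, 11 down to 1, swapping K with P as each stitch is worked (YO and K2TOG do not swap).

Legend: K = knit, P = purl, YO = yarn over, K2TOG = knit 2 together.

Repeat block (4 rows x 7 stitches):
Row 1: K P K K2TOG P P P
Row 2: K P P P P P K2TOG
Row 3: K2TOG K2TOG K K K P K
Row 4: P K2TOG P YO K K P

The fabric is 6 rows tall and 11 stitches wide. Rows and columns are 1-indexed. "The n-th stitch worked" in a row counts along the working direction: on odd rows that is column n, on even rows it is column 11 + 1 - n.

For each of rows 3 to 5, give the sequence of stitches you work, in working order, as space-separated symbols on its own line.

Result:
K2TOG K2TOG K K K P K K2TOG K2TOG K K
YO K K2TOG K K P P YO K K2TOG K
K P K K2TOG P P P K P K K2TOG

Derivation:
Row 3: chart row 3, RS - tile across columns 1-11 and work as-is.
Row 4: chart row 4, WS - tiled (columns 1-11): P K2TOG P YO K K P P K2TOG P YO; work from column 11 back to 1 with K<->P swapped.
Row 5: chart row 1, RS - tile across columns 1-11 and work as-is.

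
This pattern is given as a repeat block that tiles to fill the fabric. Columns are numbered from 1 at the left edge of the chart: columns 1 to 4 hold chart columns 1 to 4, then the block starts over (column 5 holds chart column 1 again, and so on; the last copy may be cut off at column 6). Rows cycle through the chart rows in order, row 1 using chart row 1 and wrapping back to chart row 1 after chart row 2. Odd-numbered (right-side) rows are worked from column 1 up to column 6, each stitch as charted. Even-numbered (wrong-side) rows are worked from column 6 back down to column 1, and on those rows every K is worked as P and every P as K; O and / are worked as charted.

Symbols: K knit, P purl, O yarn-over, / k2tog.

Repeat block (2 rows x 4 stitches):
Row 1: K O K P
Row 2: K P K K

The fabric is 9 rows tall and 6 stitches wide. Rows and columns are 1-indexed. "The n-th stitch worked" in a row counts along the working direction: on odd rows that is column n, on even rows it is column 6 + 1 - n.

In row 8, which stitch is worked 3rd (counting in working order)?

Result:
P

Derivation:
Row 8: (8-1) mod 2 = 1, so use chart row 2. Even row -> WS.
Chart row 2 tiled across columns 1-6: K P K K K P
WS row: flip the tiled sequence (start at column 6) and apply K<->P; O and / stay.
Row 8 as worked: K P P P K P
The 3rd stitch worked is P.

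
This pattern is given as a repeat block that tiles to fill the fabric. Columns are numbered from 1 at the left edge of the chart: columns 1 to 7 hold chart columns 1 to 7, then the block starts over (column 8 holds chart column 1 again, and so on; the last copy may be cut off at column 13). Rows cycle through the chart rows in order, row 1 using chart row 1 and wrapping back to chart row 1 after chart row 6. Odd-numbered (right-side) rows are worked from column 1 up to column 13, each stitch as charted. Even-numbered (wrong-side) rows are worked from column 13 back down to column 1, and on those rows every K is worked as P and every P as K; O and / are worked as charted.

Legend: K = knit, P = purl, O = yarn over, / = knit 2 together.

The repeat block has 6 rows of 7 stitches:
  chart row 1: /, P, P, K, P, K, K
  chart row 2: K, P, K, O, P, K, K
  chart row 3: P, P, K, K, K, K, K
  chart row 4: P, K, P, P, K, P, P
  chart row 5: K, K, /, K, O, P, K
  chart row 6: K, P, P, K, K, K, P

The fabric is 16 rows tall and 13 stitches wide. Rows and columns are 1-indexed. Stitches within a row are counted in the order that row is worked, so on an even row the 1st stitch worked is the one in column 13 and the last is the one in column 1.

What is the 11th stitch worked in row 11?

== STITCH ==
K

Derivation:
For row 11: chart row = ((11-1) mod 6) + 1 = 5; this is a RS (odd) row.
Chart row 5 tiled across columns 1-13: K K / K O P K K K / K O P
Right side: take the tiled row as-is (worked left to right from column 1).
Stitch 11 in working order -> K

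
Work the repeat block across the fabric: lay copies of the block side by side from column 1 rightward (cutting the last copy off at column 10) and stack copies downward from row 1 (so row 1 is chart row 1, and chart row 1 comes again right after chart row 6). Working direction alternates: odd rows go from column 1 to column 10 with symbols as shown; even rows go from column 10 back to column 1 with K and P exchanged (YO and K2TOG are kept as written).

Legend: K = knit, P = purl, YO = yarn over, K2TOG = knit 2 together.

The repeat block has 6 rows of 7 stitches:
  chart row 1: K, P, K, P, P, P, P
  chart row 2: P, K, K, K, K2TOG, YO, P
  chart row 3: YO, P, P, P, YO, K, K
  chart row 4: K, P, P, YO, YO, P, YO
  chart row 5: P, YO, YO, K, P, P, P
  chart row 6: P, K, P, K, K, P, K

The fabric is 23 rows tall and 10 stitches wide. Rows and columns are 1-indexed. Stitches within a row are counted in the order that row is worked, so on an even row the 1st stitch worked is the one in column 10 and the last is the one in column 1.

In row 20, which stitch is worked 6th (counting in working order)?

Result:
K2TOG

Derivation:
For row 20: chart row = ((20-1) mod 6) + 1 = 2; this is a WS (even) row.
Chart row 2 tiled across columns 1-10: P K K K K2TOG YO P P K K
WS: work from column 10 back to column 1 (reverse the tiled row), swapping K<->P (YO and K2TOG unchanged).
Row 20 as worked: P P K K YO K2TOG P P P K
Stitch 6 in working order -> K2TOG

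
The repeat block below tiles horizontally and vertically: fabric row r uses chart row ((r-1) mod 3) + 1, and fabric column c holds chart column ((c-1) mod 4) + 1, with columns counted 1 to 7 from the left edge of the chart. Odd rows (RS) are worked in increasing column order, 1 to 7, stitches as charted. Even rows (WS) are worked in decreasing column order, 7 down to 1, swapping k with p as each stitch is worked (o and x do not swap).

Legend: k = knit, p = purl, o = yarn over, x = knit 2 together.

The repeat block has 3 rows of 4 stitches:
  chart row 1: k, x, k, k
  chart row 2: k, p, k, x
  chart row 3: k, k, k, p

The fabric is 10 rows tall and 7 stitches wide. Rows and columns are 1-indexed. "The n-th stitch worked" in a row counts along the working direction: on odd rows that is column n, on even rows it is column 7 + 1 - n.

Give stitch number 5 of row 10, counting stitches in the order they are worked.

Stitch:
p

Derivation:
Row 10 uses chart row ((10-1) mod 3)+1 = 1. Row 10 is even, so WS.
Chart row 1 tiled across columns 1-7: k x k k k x k
WS: work from column 7 back to column 1 (reverse the tiled row), swapping k<->p (o and x unchanged).
Row 10 as worked: p x p p p x p
Stitch 5 in working order -> p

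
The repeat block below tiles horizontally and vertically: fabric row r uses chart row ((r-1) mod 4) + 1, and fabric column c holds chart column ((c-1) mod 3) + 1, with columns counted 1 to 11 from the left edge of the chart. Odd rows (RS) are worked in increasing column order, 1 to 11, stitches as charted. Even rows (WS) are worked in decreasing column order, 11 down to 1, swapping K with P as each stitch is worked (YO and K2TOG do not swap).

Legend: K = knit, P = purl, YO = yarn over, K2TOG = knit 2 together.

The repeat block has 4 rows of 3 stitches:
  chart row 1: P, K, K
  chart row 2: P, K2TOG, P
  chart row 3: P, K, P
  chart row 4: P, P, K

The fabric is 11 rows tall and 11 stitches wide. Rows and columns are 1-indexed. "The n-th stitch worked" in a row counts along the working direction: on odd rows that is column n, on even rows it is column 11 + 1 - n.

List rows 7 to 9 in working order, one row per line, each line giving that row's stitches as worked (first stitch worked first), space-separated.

== ROWS AS WORKED ==
P K P P K P P K P P K
K K P K K P K K P K K
P K K P K K P K K P K

Derivation:
Row 7: chart row 3, RS - tile across columns 1-11 and work as-is.
Row 8: chart row 4, WS - tiled (columns 1-11): P P K P P K P P K P P; work from column 11 back to 1 with K<->P swapped.
Row 9: chart row 1, RS - tile across columns 1-11 and work as-is.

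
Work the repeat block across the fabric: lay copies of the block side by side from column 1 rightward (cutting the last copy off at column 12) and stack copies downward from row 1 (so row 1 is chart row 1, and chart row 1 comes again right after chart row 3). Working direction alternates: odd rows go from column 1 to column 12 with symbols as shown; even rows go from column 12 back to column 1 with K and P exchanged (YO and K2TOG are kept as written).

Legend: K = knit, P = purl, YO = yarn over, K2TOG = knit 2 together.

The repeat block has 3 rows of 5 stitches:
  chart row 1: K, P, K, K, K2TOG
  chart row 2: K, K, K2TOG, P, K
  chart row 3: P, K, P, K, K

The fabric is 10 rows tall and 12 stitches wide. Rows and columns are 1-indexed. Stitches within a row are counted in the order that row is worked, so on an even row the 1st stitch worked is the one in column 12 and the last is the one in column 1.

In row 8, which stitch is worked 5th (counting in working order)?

For row 8: chart row = ((8-1) mod 3) + 1 = 2; this is a WS (even) row.
Chart row 2 tiled across columns 1-12: K K K2TOG P K K K K2TOG P K K K
WS: work from column 12 back to column 1 (reverse the tiled row), swapping K<->P (YO and K2TOG unchanged).
Row 8 as worked: P P P K K2TOG P P P K K2TOG P P
Stitch 5 in working order -> K2TOG

== STITCH ==
K2TOG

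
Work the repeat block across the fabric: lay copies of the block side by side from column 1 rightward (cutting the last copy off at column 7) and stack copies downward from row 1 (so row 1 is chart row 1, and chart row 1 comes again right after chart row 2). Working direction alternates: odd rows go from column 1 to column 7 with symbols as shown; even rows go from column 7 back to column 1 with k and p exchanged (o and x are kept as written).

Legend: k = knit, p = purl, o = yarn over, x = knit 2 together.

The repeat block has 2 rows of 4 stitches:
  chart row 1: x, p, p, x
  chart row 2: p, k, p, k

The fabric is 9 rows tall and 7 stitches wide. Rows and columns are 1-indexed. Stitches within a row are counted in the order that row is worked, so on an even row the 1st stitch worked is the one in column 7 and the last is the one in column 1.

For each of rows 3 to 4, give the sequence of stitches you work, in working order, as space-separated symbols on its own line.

Result:
x p p x x p p
k p k p k p k

Derivation:
Row 3: chart row 1, RS - tile across columns 1-7 and work as-is.
Row 4: chart row 2, WS - tiled (columns 1-7): p k p k p k p; work from column 7 back to 1 with k<->p swapped.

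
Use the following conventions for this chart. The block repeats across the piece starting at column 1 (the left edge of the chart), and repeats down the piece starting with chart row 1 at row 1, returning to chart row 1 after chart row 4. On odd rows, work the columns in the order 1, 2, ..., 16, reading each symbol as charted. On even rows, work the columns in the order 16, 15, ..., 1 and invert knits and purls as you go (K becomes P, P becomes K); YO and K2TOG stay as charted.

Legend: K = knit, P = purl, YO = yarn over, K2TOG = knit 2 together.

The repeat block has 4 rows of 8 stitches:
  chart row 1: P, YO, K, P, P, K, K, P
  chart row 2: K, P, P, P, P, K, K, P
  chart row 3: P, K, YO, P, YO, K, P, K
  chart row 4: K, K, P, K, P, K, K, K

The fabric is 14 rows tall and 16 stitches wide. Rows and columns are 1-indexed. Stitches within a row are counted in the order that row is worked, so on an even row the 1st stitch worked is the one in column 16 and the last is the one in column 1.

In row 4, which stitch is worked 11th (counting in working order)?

Row 4 uses chart row ((4-1) mod 4)+1 = 4. Row 4 is even, so WS.
Chart row 4 tiled across columns 1-16: K K P K P K K K K K P K P K K K
WS row: flip the tiled sequence (start at column 16) and apply K<->P; YO and K2TOG stay.
Row 4 as worked: P P P K P K P P P P P K P K P P
Counting 11 along the worked row gives P.

== STITCH ==
P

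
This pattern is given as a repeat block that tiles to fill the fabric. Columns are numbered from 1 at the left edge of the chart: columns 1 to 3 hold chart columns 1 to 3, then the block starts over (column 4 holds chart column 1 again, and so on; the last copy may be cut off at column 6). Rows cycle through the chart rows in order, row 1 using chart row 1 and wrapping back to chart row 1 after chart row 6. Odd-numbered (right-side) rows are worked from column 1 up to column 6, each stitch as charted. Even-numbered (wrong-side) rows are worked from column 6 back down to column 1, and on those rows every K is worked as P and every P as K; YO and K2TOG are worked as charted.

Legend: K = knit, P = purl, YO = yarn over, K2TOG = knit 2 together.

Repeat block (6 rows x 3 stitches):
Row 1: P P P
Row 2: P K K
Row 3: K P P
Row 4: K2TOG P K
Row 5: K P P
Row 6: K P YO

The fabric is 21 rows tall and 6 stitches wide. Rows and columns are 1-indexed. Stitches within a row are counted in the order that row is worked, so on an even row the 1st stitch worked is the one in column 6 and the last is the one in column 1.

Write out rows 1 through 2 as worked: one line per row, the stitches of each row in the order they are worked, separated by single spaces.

== ROWS AS WORKED ==
P P P P P P
P P K P P K

Derivation:
Row 1: chart row 1, RS - tile across columns 1-6 and work as-is.
Row 2: chart row 2, WS - tiled (columns 1-6): P K K P K K; work from column 6 back to 1 with K<->P swapped.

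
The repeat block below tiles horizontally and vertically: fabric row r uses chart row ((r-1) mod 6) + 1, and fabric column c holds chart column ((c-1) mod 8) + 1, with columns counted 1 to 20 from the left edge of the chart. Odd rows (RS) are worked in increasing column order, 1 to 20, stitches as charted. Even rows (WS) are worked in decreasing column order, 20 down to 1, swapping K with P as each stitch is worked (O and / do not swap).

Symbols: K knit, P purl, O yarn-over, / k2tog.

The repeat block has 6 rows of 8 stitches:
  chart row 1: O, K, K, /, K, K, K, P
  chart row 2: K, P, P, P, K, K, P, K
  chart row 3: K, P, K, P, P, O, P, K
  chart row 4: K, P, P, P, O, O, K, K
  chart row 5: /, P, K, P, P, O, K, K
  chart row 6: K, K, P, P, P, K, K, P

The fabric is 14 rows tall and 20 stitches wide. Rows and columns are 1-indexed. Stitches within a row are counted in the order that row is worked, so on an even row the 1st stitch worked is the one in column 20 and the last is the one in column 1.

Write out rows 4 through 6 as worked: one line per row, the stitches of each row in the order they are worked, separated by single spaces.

== ROWS AS WORKED ==
K K K P P P O O K K K P P P O O K K K P
/ P K P P O K K / P K P P O K K / P K P
K K P P K P P K K K P P K P P K K K P P

Derivation:
Row 4: chart row 4, WS - tiled (columns 1-20): K P P P O O K K K P P P O O K K K P P P; work from column 20 back to 1 with K<->P swapped.
Row 5: chart row 5, RS - tile across columns 1-20 and work as-is.
Row 6: chart row 6, WS - tiled (columns 1-20): K K P P P K K P K K P P P K K P K K P P; work from column 20 back to 1 with K<->P swapped.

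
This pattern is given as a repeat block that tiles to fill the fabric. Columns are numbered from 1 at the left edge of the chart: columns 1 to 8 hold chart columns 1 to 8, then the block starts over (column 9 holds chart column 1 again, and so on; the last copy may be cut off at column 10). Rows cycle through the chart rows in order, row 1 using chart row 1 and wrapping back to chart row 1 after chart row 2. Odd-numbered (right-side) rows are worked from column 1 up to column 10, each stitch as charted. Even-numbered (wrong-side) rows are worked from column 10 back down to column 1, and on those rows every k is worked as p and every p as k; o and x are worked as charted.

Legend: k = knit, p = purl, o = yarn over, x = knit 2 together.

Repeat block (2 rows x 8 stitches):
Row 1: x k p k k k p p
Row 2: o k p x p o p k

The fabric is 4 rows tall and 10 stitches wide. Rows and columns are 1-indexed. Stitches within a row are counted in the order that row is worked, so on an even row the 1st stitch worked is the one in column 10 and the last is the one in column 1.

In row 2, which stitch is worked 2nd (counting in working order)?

Row 2: (2-1) mod 2 = 1, so use chart row 2. Even row -> WS.
Chart row 2 tiled across columns 1-10: o k p x p o p k o k
WS row: flip the tiled sequence (start at column 10) and apply k<->p; o and x stay.
Row 2 as worked: p o p k o k x k p o
The 2nd stitch worked is o.

== STITCH ==
o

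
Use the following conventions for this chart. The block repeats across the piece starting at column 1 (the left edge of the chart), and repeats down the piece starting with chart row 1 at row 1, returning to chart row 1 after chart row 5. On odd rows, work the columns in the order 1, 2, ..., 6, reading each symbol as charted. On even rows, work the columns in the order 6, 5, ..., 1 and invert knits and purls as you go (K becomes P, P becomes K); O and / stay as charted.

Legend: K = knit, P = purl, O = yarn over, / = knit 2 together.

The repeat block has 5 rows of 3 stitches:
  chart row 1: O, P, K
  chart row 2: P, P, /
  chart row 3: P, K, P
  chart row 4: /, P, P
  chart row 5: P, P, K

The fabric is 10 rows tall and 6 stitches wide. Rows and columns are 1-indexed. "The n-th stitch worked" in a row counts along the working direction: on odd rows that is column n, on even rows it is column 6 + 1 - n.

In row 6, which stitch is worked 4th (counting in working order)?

Result:
P

Derivation:
Row 6 uses chart row ((6-1) mod 5)+1 = 1. Row 6 is even, so WS.
Chart row 1 tiled across columns 1-6: O P K O P K
Wrong side: read the tiled row from column 6 down to 1 and exchange K with P (leave O, /).
Row 6 as worked: P K O P K O
Stitch 4 in working order -> P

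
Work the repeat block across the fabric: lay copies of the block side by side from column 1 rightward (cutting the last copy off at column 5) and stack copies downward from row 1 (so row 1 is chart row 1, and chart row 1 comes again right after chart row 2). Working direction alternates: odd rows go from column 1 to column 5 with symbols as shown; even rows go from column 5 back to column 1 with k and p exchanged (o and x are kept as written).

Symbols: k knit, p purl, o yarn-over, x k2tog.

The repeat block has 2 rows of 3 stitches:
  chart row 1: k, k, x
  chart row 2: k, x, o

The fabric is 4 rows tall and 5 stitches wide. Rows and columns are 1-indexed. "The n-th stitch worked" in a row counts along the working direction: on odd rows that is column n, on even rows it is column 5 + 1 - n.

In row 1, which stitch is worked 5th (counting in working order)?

== STITCH ==
k

Derivation:
Row 1 uses chart row ((1-1) mod 2)+1 = 1. Row 1 is odd, so RS.
Chart row 1 tiled across columns 1-5: k k x k k
Right side: take the tiled row as-is (worked left to right from column 1).
Counting 5 along the worked row gives k.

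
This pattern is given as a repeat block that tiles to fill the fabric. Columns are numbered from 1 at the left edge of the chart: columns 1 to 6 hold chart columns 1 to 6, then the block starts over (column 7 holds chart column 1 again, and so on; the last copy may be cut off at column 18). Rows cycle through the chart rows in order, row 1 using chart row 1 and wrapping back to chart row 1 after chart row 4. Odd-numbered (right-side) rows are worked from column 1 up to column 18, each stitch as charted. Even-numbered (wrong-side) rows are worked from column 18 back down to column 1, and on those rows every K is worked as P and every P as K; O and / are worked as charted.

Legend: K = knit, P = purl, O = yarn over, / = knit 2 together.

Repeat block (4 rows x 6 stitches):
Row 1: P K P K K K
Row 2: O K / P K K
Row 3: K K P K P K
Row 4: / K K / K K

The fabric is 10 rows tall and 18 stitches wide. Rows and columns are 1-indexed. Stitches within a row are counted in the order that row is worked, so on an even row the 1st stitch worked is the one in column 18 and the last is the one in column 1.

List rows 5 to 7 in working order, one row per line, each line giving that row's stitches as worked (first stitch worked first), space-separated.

Row 5: chart row 1, RS - tile across columns 1-18 and work as-is.
Row 6: chart row 2, WS - tiled (columns 1-18): O K / P K K O K / P K K O K / P K K; work from column 18 back to 1 with K<->P swapped.
Row 7: chart row 3, RS - tile across columns 1-18 and work as-is.

== ROWS AS WORKED ==
P K P K K K P K P K K K P K P K K K
P P K / P O P P K / P O P P K / P O
K K P K P K K K P K P K K K P K P K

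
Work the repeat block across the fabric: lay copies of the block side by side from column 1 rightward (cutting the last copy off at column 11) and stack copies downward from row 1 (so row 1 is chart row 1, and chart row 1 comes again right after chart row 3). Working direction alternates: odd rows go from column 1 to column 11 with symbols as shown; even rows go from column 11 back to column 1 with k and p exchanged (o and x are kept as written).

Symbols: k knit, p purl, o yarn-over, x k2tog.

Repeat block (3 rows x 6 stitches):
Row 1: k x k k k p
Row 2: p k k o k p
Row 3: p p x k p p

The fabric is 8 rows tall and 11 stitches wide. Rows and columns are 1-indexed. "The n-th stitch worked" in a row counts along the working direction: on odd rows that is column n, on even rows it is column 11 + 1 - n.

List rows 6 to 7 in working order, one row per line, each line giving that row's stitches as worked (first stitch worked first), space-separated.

Row 6: chart row 3, WS - tiled (columns 1-11): p p x k p p p p x k p; work from column 11 back to 1 with k<->p swapped.
Row 7: chart row 1, RS - tile across columns 1-11 and work as-is.

Result:
k p x k k k k p x k k
k x k k k p k x k k k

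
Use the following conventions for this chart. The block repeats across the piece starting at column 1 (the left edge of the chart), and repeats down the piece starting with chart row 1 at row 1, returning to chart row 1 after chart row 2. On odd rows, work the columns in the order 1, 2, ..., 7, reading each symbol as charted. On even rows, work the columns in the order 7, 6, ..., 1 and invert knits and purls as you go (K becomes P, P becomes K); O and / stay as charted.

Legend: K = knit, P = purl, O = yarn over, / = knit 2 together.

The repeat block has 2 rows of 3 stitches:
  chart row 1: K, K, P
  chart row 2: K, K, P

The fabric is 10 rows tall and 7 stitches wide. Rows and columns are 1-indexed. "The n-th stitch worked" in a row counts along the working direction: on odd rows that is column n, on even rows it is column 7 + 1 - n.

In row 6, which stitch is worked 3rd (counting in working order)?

Row 6 uses chart row ((6-1) mod 2)+1 = 2. Row 6 is even, so WS.
Chart row 2 tiled across columns 1-7: K K P K K P K
WS: work from column 7 back to column 1 (reverse the tiled row), swapping K<->P (O and / unchanged).
Row 6 as worked: P K P P K P P
Counting 3 along the worked row gives P.

== STITCH ==
P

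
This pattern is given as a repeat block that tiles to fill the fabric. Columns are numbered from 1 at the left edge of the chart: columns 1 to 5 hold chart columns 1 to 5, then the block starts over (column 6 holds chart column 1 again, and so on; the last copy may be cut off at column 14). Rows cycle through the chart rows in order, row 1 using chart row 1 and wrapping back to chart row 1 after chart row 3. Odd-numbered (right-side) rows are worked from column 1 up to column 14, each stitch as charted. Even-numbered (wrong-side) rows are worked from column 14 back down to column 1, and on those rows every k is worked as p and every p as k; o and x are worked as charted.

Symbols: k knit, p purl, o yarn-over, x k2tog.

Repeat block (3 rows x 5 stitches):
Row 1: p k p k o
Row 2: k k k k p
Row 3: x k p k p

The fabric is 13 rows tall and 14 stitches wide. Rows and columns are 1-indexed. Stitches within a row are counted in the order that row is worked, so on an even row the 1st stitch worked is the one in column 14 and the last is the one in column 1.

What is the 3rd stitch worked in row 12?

Row 12 uses chart row ((12-1) mod 3)+1 = 3. Row 12 is even, so WS.
Chart row 3 tiled across columns 1-14: x k p k p x k p k p x k p k
WS row: flip the tiled sequence (start at column 14) and apply k<->p; o and x stay.
Row 12 as worked: p k p x k p k p x k p k p x
Counting 3 along the worked row gives p.

== STITCH ==
p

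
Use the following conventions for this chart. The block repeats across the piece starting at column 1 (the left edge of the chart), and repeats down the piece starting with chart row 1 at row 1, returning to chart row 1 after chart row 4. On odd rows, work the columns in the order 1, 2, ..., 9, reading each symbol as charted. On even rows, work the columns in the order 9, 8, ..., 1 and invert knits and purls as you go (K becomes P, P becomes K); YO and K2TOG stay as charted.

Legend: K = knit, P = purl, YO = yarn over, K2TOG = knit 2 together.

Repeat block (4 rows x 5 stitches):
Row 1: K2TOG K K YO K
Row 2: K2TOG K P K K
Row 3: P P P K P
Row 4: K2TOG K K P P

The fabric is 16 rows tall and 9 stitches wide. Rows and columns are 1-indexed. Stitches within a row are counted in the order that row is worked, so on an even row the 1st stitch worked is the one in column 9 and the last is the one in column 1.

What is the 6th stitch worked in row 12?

For row 12: chart row = ((12-1) mod 4) + 1 = 4; this is a WS (even) row.
Chart row 4 tiled across columns 1-9: K2TOG K K P P K2TOG K K P
WS: work from column 9 back to column 1 (reverse the tiled row), swapping K<->P (YO and K2TOG unchanged).
Row 12 as worked: K P P K2TOG K K P P K2TOG
Counting 6 along the worked row gives K.

Stitch:
K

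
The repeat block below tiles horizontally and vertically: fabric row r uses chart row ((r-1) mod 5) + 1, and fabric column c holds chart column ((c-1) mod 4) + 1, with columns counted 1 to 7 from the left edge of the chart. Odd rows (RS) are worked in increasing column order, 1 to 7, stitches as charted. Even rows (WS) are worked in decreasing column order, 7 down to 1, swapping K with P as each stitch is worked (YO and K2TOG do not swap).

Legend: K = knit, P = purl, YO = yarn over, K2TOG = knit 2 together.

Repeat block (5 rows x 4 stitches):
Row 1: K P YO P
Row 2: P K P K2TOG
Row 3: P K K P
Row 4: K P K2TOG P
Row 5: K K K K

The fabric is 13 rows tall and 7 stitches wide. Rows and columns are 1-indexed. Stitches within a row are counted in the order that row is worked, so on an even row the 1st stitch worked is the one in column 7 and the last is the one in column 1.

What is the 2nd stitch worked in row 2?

Row 2 uses chart row ((2-1) mod 5)+1 = 2. Row 2 is even, so WS.
Chart row 2 tiled across columns 1-7: P K P K2TOG P K P
WS row: flip the tiled sequence (start at column 7) and apply K<->P; YO and K2TOG stay.
Row 2 as worked: K P K K2TOG K P K
Stitch 2 in working order -> P

Stitch:
P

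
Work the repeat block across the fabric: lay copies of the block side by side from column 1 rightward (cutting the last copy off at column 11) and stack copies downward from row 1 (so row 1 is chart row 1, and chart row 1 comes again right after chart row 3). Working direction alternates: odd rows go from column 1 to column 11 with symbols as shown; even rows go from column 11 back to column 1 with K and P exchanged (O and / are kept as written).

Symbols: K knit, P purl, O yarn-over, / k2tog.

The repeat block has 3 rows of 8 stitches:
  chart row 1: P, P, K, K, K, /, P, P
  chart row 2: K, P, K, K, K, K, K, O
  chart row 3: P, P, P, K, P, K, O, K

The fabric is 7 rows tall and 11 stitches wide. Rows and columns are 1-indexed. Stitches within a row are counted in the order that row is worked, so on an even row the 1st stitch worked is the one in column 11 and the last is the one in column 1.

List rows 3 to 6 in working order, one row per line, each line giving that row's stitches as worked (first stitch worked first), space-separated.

Row 3: chart row 3, RS - tile across columns 1-11 and work as-is.
Row 4: chart row 1, WS - tiled (columns 1-11): P P K K K / P P P P K; work from column 11 back to 1 with K<->P swapped.
Row 5: chart row 2, RS - tile across columns 1-11 and work as-is.
Row 6: chart row 3, WS - tiled (columns 1-11): P P P K P K O K P P P; work from column 11 back to 1 with K<->P swapped.

== ROWS AS WORKED ==
P P P K P K O K P P P
P K K K K / P P P K K
K P K K K K K O K P K
K K K P O P K P K K K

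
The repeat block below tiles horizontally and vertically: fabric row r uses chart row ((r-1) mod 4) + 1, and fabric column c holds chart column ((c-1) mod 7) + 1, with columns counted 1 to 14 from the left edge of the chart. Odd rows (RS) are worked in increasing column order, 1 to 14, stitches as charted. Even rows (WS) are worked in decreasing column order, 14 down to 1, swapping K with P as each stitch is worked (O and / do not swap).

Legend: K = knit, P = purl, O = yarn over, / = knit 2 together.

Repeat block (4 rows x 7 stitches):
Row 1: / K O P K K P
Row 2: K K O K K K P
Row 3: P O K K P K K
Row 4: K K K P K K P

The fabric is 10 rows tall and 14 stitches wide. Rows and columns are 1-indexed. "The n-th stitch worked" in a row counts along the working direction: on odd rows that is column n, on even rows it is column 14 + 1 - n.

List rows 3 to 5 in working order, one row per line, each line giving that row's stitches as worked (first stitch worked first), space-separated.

Row 3: chart row 3, RS - tile across columns 1-14 and work as-is.
Row 4: chart row 4, WS - tiled (columns 1-14): K K K P K K P K K K P K K P; work from column 14 back to 1 with K<->P swapped.
Row 5: chart row 1, RS - tile across columns 1-14 and work as-is.

Rows as worked:
P O K K P K K P O K K P K K
K P P K P P P K P P K P P P
/ K O P K K P / K O P K K P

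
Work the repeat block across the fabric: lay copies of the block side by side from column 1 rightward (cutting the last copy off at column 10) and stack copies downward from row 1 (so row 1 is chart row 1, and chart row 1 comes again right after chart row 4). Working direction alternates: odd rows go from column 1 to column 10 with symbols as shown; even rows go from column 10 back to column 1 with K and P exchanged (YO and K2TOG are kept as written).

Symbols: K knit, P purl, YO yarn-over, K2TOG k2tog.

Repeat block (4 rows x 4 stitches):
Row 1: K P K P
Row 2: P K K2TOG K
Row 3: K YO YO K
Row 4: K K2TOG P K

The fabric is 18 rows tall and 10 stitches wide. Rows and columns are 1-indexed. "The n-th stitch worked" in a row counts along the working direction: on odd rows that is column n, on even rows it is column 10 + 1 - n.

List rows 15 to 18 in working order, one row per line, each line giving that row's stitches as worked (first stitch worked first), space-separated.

== ROWS AS WORKED ==
K YO YO K K YO YO K K YO
K2TOG P P K K2TOG P P K K2TOG P
K P K P K P K P K P
P K P K2TOG P K P K2TOG P K

Derivation:
Row 15: chart row 3, RS - tile across columns 1-10 and work as-is.
Row 16: chart row 4, WS - tiled (columns 1-10): K K2TOG P K K K2TOG P K K K2TOG; work from column 10 back to 1 with K<->P swapped.
Row 17: chart row 1, RS - tile across columns 1-10 and work as-is.
Row 18: chart row 2, WS - tiled (columns 1-10): P K K2TOG K P K K2TOG K P K; work from column 10 back to 1 with K<->P swapped.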